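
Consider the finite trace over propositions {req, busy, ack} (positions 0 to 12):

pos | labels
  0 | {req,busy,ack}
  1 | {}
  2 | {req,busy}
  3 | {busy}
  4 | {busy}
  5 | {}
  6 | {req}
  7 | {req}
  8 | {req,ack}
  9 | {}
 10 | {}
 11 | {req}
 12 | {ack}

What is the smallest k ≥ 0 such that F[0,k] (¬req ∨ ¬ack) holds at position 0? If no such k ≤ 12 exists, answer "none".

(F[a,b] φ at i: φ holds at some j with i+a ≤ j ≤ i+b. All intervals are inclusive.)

1

Scan j = 0,1,… for (¬req ∨ ¬ack):
  j=0: fails
  j=1: holds
First hit at j=1, so smallest k = 1-0 = 1.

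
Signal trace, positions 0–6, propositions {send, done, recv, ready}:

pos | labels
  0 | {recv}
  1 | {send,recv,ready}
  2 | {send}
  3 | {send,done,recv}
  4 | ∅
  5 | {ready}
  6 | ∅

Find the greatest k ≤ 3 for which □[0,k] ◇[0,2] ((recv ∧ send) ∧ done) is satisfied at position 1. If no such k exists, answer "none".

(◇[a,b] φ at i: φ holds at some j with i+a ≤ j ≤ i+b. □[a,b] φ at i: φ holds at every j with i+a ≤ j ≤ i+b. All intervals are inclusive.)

2

◇[0,2] ((recv ∧ send) ∧ done) must hold from j=1 onward; find where it first fails.
  j=1: holds
  j=2: holds
  j=3: holds
  j=4: fails
Holds on [1,3], so largest k = 2.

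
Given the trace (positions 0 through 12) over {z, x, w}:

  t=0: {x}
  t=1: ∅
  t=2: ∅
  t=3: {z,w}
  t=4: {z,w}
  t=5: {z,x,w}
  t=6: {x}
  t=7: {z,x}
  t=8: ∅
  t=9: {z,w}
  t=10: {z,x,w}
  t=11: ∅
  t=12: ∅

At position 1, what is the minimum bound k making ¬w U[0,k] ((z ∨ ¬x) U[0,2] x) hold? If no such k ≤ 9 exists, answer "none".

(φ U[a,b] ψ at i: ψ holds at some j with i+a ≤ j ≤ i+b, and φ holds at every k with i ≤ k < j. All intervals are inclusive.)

2

Need earliest j ≥ 1 with ((z ∨ ¬x) U[0,2] x), and ¬w at every k in [1,j-1].
  j=1: rhs fails.
  j=2: rhs fails.
  j=3: rhs holds; lhs holds on [1,2]. k = 2.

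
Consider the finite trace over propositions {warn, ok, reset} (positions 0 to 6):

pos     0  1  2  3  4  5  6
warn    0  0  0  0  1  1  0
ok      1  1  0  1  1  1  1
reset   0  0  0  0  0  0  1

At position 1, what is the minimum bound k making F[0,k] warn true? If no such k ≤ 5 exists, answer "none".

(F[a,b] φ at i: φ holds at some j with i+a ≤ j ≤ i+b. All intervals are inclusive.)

Scan j = 1,2,… for warn:
  j=1: fails
  j=2: fails
  j=3: fails
  j=4: holds
First hit at j=4, so smallest k = 4-1 = 3.

3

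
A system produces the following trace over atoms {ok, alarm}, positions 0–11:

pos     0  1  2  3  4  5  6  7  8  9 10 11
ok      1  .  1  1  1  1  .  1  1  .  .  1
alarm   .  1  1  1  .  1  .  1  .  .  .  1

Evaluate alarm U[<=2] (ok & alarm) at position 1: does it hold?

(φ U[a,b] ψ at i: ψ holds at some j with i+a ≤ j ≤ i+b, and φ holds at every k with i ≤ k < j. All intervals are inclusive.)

Yes

Need some j in [1,3] with (ok & alarm), and alarm at every k in [1,j-1].
  j=1: (ok & alarm) false.
  j=2: (ok & alarm) holds; alarm holds at every k in [1,1] → satisfied.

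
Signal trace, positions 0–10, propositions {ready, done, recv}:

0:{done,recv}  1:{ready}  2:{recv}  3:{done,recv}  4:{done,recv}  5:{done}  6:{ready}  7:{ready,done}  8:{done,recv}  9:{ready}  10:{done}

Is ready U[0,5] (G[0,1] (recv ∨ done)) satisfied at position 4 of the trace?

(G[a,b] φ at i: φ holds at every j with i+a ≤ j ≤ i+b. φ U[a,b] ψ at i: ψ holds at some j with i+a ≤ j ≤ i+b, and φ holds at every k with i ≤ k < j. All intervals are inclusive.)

True

Need some j in [4,9] with G[0,1] (recv ∨ done), and ready at every k in [4,j-1].
  j=4: G[0,1] (recv ∨ done) holds; no prefix to check → satisfied.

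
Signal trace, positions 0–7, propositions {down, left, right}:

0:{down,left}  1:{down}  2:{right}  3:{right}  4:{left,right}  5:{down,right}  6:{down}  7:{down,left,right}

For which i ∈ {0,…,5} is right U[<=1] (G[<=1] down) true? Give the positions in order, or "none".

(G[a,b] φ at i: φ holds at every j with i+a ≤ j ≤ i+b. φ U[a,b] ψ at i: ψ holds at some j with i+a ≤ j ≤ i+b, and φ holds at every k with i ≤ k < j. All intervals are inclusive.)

0, 4, 5

Evaluate at each i in [0,5]:
  i=0: ✓ (rhs at j=0)
  i=1: ✗ (no rhs in [1,2])
  i=2: ✗ (no rhs in [2,3])
  i=3: ✗ (no rhs in [3,4])
  i=4: ✓ (rhs at j=5; lhs holds on [4,4])
  i=5: ✓ (rhs at j=5)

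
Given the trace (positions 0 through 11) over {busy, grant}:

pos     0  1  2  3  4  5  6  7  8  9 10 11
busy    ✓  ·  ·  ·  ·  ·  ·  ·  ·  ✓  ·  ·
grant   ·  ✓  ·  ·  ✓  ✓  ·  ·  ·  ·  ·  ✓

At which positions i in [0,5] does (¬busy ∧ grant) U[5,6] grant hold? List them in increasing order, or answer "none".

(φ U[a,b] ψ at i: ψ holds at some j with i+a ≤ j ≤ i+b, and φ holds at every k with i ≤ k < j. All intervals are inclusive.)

Evaluate at each i in [0,5]:
  i=0: ✗ (lhs fails at k=0 before rhs at j=5)
  i=1: ✗ (no rhs in [6,7])
  i=2: ✗ (no rhs in [7,8])
  i=3: ✗ (no rhs in [8,9])
  i=4: ✗ (no rhs in [9,10])
  i=5: ✗ (lhs fails at k=6 before rhs at j=11)

none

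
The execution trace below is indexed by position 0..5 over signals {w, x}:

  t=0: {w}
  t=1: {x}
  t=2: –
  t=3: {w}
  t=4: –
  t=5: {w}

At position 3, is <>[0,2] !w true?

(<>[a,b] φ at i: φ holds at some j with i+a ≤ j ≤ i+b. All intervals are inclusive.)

Check !w at each j in [3,5]:
  j=3: false
  j=4: true
  j=5: false
Found at j=4 → formula holds.

Yes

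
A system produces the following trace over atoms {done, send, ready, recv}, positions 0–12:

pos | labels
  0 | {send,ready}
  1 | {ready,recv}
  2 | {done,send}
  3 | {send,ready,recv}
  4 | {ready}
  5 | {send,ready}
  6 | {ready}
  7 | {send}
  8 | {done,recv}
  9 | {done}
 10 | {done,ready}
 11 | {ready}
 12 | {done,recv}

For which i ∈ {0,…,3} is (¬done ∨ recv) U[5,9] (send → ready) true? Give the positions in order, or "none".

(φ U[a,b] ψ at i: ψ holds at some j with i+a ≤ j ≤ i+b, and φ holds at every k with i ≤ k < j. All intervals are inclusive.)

3

Evaluate at each i in [0,3]:
  i=0: ✗ (lhs fails at k=2 before rhs at j=5)
  i=1: ✗ (lhs fails at k=2 before rhs at j=6)
  i=2: ✗ (lhs fails at k=2 before rhs at j=8)
  i=3: ✓ (rhs at j=8; lhs holds on [3,7])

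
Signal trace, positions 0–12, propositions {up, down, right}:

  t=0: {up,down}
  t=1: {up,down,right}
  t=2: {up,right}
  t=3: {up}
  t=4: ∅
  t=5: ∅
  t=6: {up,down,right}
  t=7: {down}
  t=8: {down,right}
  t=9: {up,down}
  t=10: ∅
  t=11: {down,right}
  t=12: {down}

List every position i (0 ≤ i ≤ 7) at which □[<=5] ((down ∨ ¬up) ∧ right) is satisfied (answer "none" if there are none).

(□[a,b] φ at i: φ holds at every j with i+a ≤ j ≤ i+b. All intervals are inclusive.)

none

Evaluate at each i in [0,7]:
  i=0: ✗ (fails at j=0)
  i=1: ✗ (fails at j=2)
  i=2: ✗ (fails at j=2)
  i=3: ✗ (fails at j=3)
  i=4: ✗ (fails at j=4)
  i=5: ✗ (fails at j=5)
  i=6: ✗ (fails at j=7)
  i=7: ✗ (fails at j=7)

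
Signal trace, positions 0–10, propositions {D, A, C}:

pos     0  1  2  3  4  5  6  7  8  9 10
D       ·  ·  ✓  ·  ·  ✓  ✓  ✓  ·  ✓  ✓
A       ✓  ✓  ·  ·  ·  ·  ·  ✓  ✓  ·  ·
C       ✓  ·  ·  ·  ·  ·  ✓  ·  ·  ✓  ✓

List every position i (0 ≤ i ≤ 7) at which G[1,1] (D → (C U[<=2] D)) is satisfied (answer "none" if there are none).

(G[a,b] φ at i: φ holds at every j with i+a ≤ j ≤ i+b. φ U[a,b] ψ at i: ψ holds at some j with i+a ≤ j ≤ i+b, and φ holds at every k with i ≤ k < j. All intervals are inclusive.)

0, 1, 2, 3, 4, 5, 6, 7

Evaluate at each i in [0,7]:
  i=0: ✓ (all of [1,1])
  i=1: ✓ (all of [2,2])
  i=2: ✓ (all of [3,3])
  i=3: ✓ (all of [4,4])
  i=4: ✓ (all of [5,5])
  i=5: ✓ (all of [6,6])
  i=6: ✓ (all of [7,7])
  i=7: ✓ (all of [8,8])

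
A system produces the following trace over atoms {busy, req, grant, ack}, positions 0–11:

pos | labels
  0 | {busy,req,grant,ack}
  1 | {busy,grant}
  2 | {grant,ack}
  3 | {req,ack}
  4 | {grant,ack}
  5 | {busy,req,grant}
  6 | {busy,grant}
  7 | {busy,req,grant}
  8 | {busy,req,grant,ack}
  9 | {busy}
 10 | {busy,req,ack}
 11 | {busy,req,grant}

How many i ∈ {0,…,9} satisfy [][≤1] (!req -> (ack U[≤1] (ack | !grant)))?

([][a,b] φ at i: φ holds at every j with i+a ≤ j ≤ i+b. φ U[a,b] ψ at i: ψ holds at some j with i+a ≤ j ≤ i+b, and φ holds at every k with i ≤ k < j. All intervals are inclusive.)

6

Evaluate at each i in [0,9]:
  i=0: ✗ (fails at j=1)
  i=1: ✗ (fails at j=1)
  i=2: ✓ (all of [2,3])
  i=3: ✓ (all of [3,4])
  i=4: ✓ (all of [4,5])
  i=5: ✗ (fails at j=6)
  i=6: ✗ (fails at j=6)
  i=7: ✓ (all of [7,8])
  i=8: ✓ (all of [8,9])
  i=9: ✓ (all of [9,10])
Positions where it holds: {2, 3, 4, 7, 8, 9} → 6.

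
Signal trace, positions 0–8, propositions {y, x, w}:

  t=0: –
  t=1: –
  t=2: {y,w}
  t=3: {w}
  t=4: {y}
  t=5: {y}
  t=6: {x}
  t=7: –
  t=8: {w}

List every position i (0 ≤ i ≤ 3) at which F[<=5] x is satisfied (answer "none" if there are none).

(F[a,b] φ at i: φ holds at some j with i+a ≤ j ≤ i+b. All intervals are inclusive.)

Evaluate at each i in [0,3]:
  i=0: ✗ (none in [0,5])
  i=1: ✓ (witness j=6)
  i=2: ✓ (witness j=6)
  i=3: ✓ (witness j=6)

1, 2, 3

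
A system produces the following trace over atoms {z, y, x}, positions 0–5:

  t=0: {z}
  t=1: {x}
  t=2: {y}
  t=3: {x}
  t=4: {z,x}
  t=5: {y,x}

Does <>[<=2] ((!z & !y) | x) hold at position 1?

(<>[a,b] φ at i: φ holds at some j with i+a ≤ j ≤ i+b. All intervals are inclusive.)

Check ((!z & !y) | x) at each j in [1,3]:
  j=1: true
  j=2: false
  j=3: true
Found at j=1 → formula holds.

Yes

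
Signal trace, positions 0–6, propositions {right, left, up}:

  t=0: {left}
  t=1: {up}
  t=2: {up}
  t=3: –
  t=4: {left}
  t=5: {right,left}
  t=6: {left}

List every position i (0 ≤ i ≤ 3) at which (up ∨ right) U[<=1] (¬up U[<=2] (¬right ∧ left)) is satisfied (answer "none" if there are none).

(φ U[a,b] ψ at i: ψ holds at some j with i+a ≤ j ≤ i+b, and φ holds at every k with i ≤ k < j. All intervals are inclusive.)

Evaluate at each i in [0,3]:
  i=0: ✓ (rhs at j=0)
  i=1: ✗ (no rhs in [1,2])
  i=2: ✓ (rhs at j=3; lhs holds on [2,2])
  i=3: ✓ (rhs at j=3)

0, 2, 3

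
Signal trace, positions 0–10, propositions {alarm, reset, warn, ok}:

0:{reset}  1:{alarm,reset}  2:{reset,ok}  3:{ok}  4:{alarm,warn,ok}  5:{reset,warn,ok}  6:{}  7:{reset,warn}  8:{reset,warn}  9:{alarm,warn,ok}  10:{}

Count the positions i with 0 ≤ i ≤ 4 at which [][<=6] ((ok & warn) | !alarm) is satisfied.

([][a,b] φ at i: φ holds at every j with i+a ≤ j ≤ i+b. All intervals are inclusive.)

Evaluate at each i in [0,4]:
  i=0: ✗ (fails at j=1)
  i=1: ✗ (fails at j=1)
  i=2: ✓ (all of [2,8])
  i=3: ✓ (all of [3,9])
  i=4: ✓ (all of [4,10])
Positions where it holds: {2, 3, 4} → 3.

3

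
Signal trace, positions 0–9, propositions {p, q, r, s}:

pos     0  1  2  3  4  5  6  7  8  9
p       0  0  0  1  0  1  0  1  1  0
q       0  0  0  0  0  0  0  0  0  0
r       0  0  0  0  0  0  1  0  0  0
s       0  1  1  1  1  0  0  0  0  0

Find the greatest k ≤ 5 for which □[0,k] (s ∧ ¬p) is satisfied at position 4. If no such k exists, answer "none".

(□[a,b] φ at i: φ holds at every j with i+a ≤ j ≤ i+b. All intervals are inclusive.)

0

(s ∧ ¬p) must hold from j=4 onward; find where it first fails.
  j=4: holds
  j=5: fails
Holds on [4,4], so largest k = 0.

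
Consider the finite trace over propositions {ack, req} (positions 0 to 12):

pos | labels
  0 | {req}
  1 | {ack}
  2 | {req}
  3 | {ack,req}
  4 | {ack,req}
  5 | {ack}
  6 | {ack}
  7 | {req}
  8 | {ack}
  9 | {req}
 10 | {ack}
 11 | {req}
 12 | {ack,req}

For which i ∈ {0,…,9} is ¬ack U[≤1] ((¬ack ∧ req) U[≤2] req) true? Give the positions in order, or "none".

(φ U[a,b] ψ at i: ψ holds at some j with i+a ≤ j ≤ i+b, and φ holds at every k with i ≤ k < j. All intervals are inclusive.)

Evaluate at each i in [0,9]:
  i=0: ✓ (rhs at j=0)
  i=1: ✗ (lhs fails at k=1 before rhs at j=2)
  i=2: ✓ (rhs at j=2)
  i=3: ✓ (rhs at j=3)
  i=4: ✓ (rhs at j=4)
  i=5: ✗ (no rhs in [5,6])
  i=6: ✗ (lhs fails at k=6 before rhs at j=7)
  i=7: ✓ (rhs at j=7)
  i=8: ✗ (lhs fails at k=8 before rhs at j=9)
  i=9: ✓ (rhs at j=9)

0, 2, 3, 4, 7, 9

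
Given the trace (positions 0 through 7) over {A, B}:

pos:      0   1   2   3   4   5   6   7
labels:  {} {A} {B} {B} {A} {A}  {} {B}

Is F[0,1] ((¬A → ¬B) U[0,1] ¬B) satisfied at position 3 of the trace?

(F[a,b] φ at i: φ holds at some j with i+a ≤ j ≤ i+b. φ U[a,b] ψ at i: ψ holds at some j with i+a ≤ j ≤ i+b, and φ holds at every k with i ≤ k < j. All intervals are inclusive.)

Yes

Check ((¬A → ¬B) U[0,1] ¬B) at each j in [3,4]:
  j=3: fails
  j=4: holds
Found at j=4 → formula holds.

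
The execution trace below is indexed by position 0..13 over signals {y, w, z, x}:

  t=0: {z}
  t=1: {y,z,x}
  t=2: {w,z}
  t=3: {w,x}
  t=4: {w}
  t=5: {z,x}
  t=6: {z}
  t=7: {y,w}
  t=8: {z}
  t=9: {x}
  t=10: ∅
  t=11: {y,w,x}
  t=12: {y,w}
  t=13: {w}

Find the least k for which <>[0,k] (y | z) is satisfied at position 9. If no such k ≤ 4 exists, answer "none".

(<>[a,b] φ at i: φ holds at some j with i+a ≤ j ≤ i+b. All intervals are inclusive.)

2

Scan j = 9,10,… for (y | z):
  j=9: fails
  j=10: fails
  j=11: holds
First hit at j=11, so smallest k = 11-9 = 2.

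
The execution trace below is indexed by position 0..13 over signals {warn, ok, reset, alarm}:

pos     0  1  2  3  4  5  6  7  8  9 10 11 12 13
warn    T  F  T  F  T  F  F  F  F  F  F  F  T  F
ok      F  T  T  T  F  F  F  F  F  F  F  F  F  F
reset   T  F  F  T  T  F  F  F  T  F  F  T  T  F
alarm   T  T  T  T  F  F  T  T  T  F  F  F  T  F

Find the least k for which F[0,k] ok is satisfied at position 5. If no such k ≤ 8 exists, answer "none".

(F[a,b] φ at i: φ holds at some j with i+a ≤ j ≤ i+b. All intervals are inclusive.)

none

Scan j = 5,6,… for ok:
  j=5: fails
  j=6: fails
  j=7: fails
  j=8: fails
  j=9: fails
  j=10: fails
  j=11: fails
  j=12: fails
  j=13: fails
No j in [5,13] satisfies it → none.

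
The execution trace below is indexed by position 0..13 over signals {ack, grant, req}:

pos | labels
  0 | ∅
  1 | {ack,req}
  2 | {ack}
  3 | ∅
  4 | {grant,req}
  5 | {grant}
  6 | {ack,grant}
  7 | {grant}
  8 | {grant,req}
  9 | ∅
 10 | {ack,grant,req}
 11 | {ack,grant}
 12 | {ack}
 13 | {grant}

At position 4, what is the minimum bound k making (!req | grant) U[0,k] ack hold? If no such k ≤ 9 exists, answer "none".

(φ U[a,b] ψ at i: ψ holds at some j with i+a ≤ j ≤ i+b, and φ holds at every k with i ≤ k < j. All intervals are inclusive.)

Need earliest j ≥ 4 with ack, and (!req | grant) at every k in [4,j-1].
  j=4: rhs fails.
  j=5: rhs fails.
  j=6: rhs holds; lhs holds on [4,5]. k = 2.

2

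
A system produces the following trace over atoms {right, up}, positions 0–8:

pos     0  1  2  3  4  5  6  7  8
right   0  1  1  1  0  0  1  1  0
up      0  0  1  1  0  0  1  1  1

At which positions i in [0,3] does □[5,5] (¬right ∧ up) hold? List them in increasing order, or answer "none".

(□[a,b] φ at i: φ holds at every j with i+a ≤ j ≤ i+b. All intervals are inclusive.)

Evaluate at each i in [0,3]:
  i=0: ✗ (fails at j=5)
  i=1: ✗ (fails at j=6)
  i=2: ✗ (fails at j=7)
  i=3: ✓ (all of [8,8])

3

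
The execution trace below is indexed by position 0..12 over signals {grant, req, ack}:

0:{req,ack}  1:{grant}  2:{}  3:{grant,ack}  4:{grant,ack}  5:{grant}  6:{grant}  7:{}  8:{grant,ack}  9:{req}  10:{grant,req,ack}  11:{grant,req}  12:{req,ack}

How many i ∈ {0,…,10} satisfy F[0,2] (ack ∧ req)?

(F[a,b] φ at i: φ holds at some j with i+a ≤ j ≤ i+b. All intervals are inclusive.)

Evaluate at each i in [0,10]:
  i=0: ✓ (witness j=0)
  i=1: ✗ (none in [1,3])
  i=2: ✗ (none in [2,4])
  i=3: ✗ (none in [3,5])
  i=4: ✗ (none in [4,6])
  i=5: ✗ (none in [5,7])
  i=6: ✗ (none in [6,8])
  i=7: ✗ (none in [7,9])
  i=8: ✓ (witness j=10)
  i=9: ✓ (witness j=10)
  i=10: ✓ (witness j=10)
Positions where it holds: {0, 8, 9, 10} → 4.

4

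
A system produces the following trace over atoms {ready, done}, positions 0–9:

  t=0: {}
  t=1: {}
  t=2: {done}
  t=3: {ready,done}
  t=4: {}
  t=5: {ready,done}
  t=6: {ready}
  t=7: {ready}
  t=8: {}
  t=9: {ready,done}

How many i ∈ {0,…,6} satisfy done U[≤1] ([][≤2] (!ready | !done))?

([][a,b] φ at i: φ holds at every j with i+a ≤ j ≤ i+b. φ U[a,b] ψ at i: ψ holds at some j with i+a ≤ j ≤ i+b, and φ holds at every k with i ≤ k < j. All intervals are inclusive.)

3

Evaluate at each i in [0,6]:
  i=0: ✓ (rhs at j=0)
  i=1: ✗ (no rhs in [1,2])
  i=2: ✗ (no rhs in [2,3])
  i=3: ✗ (no rhs in [3,4])
  i=4: ✗ (no rhs in [4,5])
  i=5: ✓ (rhs at j=6; lhs holds on [5,5])
  i=6: ✓ (rhs at j=6)
Positions where it holds: {0, 5, 6} → 3.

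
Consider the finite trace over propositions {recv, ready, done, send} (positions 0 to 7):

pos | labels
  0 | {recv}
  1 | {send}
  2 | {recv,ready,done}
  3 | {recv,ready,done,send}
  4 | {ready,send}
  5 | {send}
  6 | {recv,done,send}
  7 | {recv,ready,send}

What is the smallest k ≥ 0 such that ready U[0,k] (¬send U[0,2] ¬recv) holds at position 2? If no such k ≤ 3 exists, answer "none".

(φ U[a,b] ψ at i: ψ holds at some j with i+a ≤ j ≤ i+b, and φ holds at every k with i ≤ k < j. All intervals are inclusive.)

Need earliest j ≥ 2 with (¬send U[0,2] ¬recv), and ready at every k in [2,j-1].
  j=2: rhs fails.
  j=3: rhs fails.
  j=4: rhs holds; lhs holds on [2,3]. k = 2.

2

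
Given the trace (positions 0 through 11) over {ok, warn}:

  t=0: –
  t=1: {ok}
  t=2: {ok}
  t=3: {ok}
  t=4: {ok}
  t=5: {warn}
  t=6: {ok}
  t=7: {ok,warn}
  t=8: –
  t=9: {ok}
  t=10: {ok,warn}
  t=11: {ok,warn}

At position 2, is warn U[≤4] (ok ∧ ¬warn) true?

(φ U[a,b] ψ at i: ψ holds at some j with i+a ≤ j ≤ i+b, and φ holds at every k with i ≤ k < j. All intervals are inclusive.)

Need some j in [2,6] with (ok ∧ ¬warn), and warn at every k in [2,j-1].
  j=2: (ok ∧ ¬warn) holds; no prefix to check → satisfied.

Yes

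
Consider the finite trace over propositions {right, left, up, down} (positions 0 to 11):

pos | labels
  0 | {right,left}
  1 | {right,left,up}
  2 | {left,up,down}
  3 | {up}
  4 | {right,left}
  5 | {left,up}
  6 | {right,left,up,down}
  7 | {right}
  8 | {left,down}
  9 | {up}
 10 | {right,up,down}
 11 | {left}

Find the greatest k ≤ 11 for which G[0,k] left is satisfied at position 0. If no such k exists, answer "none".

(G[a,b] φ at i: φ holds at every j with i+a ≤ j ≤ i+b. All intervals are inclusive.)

2

left must hold from j=0 onward; find where it first fails.
  j=0: holds
  j=1: holds
  j=2: holds
  j=3: fails
Holds on [0,2], so largest k = 2.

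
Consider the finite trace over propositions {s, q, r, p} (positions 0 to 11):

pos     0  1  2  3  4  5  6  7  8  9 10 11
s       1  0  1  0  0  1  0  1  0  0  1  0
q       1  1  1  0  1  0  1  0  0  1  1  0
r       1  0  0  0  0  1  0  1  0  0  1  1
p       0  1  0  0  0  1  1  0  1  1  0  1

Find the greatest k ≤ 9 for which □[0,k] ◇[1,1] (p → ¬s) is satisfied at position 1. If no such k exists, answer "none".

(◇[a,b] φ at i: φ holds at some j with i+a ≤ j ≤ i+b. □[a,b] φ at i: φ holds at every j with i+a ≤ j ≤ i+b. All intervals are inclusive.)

◇[1,1] (p → ¬s) must hold from j=1 onward; find where it first fails.
  j=1: holds
  j=2: holds
  j=3: holds
  j=4: fails
Holds on [1,3], so largest k = 2.

2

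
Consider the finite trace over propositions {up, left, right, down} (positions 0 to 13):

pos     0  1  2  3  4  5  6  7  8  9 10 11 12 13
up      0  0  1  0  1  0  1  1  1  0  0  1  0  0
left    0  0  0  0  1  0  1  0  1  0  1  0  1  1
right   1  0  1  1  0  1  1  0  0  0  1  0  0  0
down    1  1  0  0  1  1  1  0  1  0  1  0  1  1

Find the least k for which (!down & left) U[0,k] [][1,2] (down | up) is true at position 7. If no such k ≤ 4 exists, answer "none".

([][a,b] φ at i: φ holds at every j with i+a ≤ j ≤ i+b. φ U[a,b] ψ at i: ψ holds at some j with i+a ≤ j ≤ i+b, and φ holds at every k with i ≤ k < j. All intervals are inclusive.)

Need earliest j ≥ 7 with [][1,2] (down | up), and (!down & left) at every k in [7,j-1].
  j=7: rhs fails.
  j=8: rhs fails.
  j=9: rhs holds but lhs fails at k=7.
  j=10: rhs holds but lhs fails at k=7.
  j=11: rhs holds but lhs fails at k=7.
No witness within the range → none.

none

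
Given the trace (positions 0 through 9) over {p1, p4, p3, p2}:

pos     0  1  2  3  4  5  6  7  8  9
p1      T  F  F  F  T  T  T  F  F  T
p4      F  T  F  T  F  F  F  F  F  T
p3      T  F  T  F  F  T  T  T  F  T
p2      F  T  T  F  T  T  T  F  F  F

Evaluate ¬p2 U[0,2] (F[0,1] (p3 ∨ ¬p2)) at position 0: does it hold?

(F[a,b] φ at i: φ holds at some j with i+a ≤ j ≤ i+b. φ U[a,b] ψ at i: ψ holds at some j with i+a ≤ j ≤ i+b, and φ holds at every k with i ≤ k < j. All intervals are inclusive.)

True

Need some j in [0,2] with F[0,1] (p3 ∨ ¬p2), and ¬p2 at every k in [0,j-1].
  j=0: F[0,1] (p3 ∨ ¬p2) holds; no prefix to check → satisfied.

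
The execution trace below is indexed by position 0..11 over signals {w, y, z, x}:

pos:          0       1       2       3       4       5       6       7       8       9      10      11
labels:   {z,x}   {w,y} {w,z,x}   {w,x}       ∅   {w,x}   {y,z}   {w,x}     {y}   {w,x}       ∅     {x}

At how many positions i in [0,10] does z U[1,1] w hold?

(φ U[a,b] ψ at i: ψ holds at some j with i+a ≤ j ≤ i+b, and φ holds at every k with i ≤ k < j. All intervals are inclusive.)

Evaluate at each i in [0,10]:
  i=0: ✓ (rhs at j=1; lhs holds on [0,0])
  i=1: ✗ (lhs fails at k=1 before rhs at j=2)
  i=2: ✓ (rhs at j=3; lhs holds on [2,2])
  i=3: ✗ (no rhs in [4,4])
  i=4: ✗ (lhs fails at k=4 before rhs at j=5)
  i=5: ✗ (no rhs in [6,6])
  i=6: ✓ (rhs at j=7; lhs holds on [6,6])
  i=7: ✗ (no rhs in [8,8])
  i=8: ✗ (lhs fails at k=8 before rhs at j=9)
  i=9: ✗ (no rhs in [10,10])
  i=10: ✗ (no rhs in [11,11])
Positions where it holds: {0, 2, 6} → 3.

3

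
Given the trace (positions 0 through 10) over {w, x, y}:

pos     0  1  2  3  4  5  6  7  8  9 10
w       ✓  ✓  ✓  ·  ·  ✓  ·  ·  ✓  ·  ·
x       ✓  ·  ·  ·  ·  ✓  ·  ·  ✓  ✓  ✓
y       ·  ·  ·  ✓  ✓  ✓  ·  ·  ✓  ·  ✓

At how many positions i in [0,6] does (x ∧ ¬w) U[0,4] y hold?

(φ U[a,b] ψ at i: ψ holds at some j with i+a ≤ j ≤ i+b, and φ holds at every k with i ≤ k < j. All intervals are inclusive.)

3

Evaluate at each i in [0,6]:
  i=0: ✗ (lhs fails at k=0 before rhs at j=3)
  i=1: ✗ (lhs fails at k=1 before rhs at j=3)
  i=2: ✗ (lhs fails at k=2 before rhs at j=3)
  i=3: ✓ (rhs at j=3)
  i=4: ✓ (rhs at j=4)
  i=5: ✓ (rhs at j=5)
  i=6: ✗ (lhs fails at k=6 before rhs at j=8)
Positions where it holds: {3, 4, 5} → 3.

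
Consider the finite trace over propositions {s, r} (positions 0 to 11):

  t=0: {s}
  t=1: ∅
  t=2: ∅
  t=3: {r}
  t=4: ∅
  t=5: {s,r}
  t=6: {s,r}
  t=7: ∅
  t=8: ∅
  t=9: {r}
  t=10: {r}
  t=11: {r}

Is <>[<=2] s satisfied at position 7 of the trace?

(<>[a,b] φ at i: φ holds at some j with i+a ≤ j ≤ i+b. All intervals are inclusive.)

False

Check s at each j in [7,9]:
  j=7: false
  j=8: false
  j=9: false
No position in the window satisfies it → formula fails.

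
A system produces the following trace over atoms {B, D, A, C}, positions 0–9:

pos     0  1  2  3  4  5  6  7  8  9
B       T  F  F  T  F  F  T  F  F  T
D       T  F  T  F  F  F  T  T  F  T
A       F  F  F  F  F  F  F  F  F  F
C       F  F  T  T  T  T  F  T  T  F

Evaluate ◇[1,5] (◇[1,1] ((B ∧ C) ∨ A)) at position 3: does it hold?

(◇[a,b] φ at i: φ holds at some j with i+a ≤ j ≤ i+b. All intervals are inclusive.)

Does not hold

Check ◇[1,1] ((B ∧ C) ∨ A) at each j in [4,8]:
  j=4: fails (none in [5,5])
  j=5: fails (none in [6,6])
  j=6: fails (none in [7,7])
  j=7: fails (none in [8,8])
  j=8: fails (none in [9,9])
No position in the window satisfies it → formula fails.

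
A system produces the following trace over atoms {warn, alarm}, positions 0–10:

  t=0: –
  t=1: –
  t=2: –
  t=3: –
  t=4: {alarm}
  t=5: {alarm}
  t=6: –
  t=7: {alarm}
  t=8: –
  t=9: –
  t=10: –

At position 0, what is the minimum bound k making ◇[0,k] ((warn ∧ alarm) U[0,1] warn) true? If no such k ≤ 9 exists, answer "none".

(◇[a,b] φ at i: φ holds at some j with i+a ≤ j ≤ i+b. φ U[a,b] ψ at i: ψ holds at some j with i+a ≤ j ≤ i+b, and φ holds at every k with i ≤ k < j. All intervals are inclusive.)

Scan j = 0,1,… for ((warn ∧ alarm) U[0,1] warn):
  j=0: fails
  j=1: fails
  j=2: fails
  j=3: fails
  j=4: fails
  j=5: fails
  j=6: fails
  j=7: fails
  j=8: fails
  j=9: fails
No j in [0,9] satisfies it → none.

none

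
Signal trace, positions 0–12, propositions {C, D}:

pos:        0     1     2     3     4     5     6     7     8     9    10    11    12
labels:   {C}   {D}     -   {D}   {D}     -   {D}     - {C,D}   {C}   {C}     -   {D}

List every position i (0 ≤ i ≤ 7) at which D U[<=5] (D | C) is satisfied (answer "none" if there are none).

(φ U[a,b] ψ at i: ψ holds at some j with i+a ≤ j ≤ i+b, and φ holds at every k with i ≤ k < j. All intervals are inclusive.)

Evaluate at each i in [0,7]:
  i=0: ✓ (rhs at j=0)
  i=1: ✓ (rhs at j=1)
  i=2: ✗ (lhs fails at k=2 before rhs at j=3)
  i=3: ✓ (rhs at j=3)
  i=4: ✓ (rhs at j=4)
  i=5: ✗ (lhs fails at k=5 before rhs at j=6)
  i=6: ✓ (rhs at j=6)
  i=7: ✗ (lhs fails at k=7 before rhs at j=8)

0, 1, 3, 4, 6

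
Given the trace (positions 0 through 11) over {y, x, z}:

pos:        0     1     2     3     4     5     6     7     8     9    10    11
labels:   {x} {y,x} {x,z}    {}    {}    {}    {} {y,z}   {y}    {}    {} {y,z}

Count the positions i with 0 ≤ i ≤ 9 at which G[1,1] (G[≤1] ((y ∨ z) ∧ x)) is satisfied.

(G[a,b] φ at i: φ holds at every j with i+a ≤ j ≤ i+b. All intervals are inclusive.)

Evaluate at each i in [0,9]:
  i=0: ✓ (all of [1,1])
  i=1: ✗ (fails at j=2)
  i=2: ✗ (fails at j=3)
  i=3: ✗ (fails at j=4)
  i=4: ✗ (fails at j=5)
  i=5: ✗ (fails at j=6)
  i=6: ✗ (fails at j=7)
  i=7: ✗ (fails at j=8)
  i=8: ✗ (fails at j=9)
  i=9: ✗ (fails at j=10)
Positions where it holds: {0} → 1.

1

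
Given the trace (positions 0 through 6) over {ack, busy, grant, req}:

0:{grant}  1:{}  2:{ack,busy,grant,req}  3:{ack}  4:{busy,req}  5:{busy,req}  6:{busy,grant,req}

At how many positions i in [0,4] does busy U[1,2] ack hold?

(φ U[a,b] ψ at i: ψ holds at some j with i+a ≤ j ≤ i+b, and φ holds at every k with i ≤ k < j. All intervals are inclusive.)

1

Evaluate at each i in [0,4]:
  i=0: ✗ (lhs fails at k=0 before rhs at j=2)
  i=1: ✗ (lhs fails at k=1 before rhs at j=2)
  i=2: ✓ (rhs at j=3; lhs holds on [2,2])
  i=3: ✗ (no rhs in [4,5])
  i=4: ✗ (no rhs in [5,6])
Positions where it holds: {2} → 1.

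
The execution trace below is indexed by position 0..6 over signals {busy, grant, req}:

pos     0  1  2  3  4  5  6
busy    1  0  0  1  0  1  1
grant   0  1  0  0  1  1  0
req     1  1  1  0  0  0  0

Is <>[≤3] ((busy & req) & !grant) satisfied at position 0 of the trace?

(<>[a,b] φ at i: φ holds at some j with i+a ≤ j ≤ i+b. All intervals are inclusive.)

Check ((busy & req) & !grant) at each j in [0,3]:
  j=0: true
  j=1: false
  j=2: false
  j=3: false
Found at j=0 → formula holds.

Yes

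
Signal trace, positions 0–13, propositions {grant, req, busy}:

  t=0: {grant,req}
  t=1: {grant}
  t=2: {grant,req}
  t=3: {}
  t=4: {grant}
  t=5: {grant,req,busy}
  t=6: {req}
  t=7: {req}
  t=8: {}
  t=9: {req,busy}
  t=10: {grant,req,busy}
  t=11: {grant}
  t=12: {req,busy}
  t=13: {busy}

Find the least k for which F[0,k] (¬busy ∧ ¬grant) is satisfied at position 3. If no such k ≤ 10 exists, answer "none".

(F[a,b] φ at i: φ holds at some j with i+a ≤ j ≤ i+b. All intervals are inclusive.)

Scan j = 3,4,… for (¬busy ∧ ¬grant):
  j=3: holds
First hit at j=3, so smallest k = 3-3 = 0.

0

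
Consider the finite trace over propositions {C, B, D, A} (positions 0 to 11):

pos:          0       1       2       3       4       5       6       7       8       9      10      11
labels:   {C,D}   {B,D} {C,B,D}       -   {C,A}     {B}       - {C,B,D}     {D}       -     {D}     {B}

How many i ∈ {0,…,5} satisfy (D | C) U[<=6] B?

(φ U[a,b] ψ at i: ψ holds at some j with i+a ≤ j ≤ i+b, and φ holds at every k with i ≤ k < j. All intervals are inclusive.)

Evaluate at each i in [0,5]:
  i=0: ✓ (rhs at j=1; lhs holds on [0,0])
  i=1: ✓ (rhs at j=1)
  i=2: ✓ (rhs at j=2)
  i=3: ✗ (lhs fails at k=3 before rhs at j=5)
  i=4: ✓ (rhs at j=5; lhs holds on [4,4])
  i=5: ✓ (rhs at j=5)
Positions where it holds: {0, 1, 2, 4, 5} → 5.

5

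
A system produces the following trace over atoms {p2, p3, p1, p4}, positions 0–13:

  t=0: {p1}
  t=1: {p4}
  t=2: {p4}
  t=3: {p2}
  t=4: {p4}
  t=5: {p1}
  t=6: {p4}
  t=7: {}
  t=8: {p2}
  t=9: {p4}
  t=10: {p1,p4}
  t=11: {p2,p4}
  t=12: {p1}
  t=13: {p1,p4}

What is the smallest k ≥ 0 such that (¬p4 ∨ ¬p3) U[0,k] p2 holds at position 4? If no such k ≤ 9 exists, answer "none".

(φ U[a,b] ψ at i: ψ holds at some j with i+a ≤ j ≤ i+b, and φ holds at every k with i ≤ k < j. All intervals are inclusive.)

4

Need earliest j ≥ 4 with p2, and (¬p4 ∨ ¬p3) at every k in [4,j-1].
  j=4: rhs fails.
  j=5: rhs fails.
  j=6: rhs fails.
  j=7: rhs fails.
  j=8: rhs holds; lhs holds on [4,7]. k = 4.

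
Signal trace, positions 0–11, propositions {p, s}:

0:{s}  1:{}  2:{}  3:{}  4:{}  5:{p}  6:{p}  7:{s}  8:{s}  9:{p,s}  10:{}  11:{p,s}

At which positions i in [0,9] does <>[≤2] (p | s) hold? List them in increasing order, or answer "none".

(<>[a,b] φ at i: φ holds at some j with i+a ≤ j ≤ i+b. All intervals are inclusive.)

0, 3, 4, 5, 6, 7, 8, 9

Evaluate at each i in [0,9]:
  i=0: ✓ (witness j=0)
  i=1: ✗ (none in [1,3])
  i=2: ✗ (none in [2,4])
  i=3: ✓ (witness j=5)
  i=4: ✓ (witness j=5)
  i=5: ✓ (witness j=5)
  i=6: ✓ (witness j=6)
  i=7: ✓ (witness j=7)
  i=8: ✓ (witness j=8)
  i=9: ✓ (witness j=9)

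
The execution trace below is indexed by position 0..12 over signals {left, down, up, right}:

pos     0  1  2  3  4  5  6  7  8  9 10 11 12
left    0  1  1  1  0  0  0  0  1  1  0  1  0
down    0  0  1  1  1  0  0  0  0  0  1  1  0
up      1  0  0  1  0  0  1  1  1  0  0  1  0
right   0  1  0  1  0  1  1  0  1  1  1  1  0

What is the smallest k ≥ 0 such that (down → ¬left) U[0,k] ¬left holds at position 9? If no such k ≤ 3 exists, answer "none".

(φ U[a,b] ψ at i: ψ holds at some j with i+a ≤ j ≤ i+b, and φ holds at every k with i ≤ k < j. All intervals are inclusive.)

Need earliest j ≥ 9 with ¬left, and (down → ¬left) at every k in [9,j-1].
  j=9: rhs fails.
  j=10: rhs holds; lhs holds on [9,9]. k = 1.

1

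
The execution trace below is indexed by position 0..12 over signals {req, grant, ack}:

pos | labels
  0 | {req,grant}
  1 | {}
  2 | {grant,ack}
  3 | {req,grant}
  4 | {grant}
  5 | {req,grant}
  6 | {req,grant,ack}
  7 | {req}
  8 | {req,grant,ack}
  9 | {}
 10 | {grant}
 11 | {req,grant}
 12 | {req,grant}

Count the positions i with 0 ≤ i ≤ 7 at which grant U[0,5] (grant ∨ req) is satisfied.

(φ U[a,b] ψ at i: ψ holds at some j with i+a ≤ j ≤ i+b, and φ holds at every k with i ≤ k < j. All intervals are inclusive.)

7

Evaluate at each i in [0,7]:
  i=0: ✓ (rhs at j=0)
  i=1: ✗ (lhs fails at k=1 before rhs at j=2)
  i=2: ✓ (rhs at j=2)
  i=3: ✓ (rhs at j=3)
  i=4: ✓ (rhs at j=4)
  i=5: ✓ (rhs at j=5)
  i=6: ✓ (rhs at j=6)
  i=7: ✓ (rhs at j=7)
Positions where it holds: {0, 2, 3, 4, 5, 6, 7} → 7.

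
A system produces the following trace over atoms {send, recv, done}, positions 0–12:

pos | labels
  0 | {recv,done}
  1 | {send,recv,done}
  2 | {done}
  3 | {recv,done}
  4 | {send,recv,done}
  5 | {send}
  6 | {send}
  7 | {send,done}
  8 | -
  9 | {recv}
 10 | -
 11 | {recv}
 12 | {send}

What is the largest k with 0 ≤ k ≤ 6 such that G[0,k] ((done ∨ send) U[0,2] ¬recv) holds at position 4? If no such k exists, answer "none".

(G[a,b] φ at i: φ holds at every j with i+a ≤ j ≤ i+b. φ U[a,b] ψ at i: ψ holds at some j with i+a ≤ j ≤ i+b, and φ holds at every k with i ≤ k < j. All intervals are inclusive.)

((done ∨ send) U[0,2] ¬recv) must hold from j=4 onward; find where it first fails.
  j=4: holds
  j=5: holds
  j=6: holds
  j=7: holds
  j=8: holds
  j=9: fails
Holds on [4,8], so largest k = 4.

4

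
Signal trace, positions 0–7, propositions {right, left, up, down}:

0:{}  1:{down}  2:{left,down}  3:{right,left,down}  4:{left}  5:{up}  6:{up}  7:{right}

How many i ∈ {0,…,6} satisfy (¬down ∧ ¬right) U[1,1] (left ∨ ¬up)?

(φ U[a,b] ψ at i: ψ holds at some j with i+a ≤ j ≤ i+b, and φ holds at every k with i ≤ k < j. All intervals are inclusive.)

Evaluate at each i in [0,6]:
  i=0: ✓ (rhs at j=1; lhs holds on [0,0])
  i=1: ✗ (lhs fails at k=1 before rhs at j=2)
  i=2: ✗ (lhs fails at k=2 before rhs at j=3)
  i=3: ✗ (lhs fails at k=3 before rhs at j=4)
  i=4: ✗ (no rhs in [5,5])
  i=5: ✗ (no rhs in [6,6])
  i=6: ✓ (rhs at j=7; lhs holds on [6,6])
Positions where it holds: {0, 6} → 2.

2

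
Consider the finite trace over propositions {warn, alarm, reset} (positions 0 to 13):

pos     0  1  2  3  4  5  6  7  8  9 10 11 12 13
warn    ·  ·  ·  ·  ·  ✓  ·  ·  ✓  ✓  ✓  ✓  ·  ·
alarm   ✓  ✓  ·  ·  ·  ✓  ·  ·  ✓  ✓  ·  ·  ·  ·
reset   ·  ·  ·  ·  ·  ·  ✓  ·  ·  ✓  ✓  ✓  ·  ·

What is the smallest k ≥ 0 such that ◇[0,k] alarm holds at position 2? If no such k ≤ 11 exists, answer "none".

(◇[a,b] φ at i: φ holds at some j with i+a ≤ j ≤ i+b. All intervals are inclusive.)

3

Scan j = 2,3,… for alarm:
  j=2: fails
  j=3: fails
  j=4: fails
  j=5: holds
First hit at j=5, so smallest k = 5-2 = 3.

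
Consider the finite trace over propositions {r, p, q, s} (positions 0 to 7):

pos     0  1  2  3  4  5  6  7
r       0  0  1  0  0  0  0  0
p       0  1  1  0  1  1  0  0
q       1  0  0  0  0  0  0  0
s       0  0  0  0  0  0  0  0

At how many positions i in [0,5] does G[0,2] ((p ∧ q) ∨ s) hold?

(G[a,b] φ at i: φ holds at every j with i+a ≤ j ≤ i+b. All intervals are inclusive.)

Evaluate at each i in [0,5]:
  i=0: ✗ (fails at j=0)
  i=1: ✗ (fails at j=1)
  i=2: ✗ (fails at j=2)
  i=3: ✗ (fails at j=3)
  i=4: ✗ (fails at j=4)
  i=5: ✗ (fails at j=5)
Positions where it holds: {} → 0.

0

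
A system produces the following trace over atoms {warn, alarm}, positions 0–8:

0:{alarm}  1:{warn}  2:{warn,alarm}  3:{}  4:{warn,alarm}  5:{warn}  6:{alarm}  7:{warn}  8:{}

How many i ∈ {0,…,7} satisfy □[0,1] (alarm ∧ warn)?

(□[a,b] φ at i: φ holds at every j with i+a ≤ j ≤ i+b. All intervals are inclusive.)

0

Evaluate at each i in [0,7]:
  i=0: ✗ (fails at j=0)
  i=1: ✗ (fails at j=1)
  i=2: ✗ (fails at j=3)
  i=3: ✗ (fails at j=3)
  i=4: ✗ (fails at j=5)
  i=5: ✗ (fails at j=5)
  i=6: ✗ (fails at j=6)
  i=7: ✗ (fails at j=7)
Positions where it holds: {} → 0.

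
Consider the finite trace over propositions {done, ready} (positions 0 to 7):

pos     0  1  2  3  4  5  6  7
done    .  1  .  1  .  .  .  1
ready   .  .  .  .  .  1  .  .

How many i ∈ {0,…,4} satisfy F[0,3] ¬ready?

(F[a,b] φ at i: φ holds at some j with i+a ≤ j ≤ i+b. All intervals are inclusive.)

5

Evaluate at each i in [0,4]:
  i=0: ✓ (witness j=0)
  i=1: ✓ (witness j=1)
  i=2: ✓ (witness j=2)
  i=3: ✓ (witness j=3)
  i=4: ✓ (witness j=4)
Positions where it holds: {0, 1, 2, 3, 4} → 5.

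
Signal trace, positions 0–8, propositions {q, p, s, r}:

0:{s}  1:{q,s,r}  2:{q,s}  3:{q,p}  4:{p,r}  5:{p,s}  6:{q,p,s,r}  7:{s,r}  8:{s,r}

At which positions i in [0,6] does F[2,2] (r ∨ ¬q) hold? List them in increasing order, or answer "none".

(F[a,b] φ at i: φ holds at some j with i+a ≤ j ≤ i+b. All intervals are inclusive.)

2, 3, 4, 5, 6

Evaluate at each i in [0,6]:
  i=0: ✗ (none in [2,2])
  i=1: ✗ (none in [3,3])
  i=2: ✓ (witness j=4)
  i=3: ✓ (witness j=5)
  i=4: ✓ (witness j=6)
  i=5: ✓ (witness j=7)
  i=6: ✓ (witness j=8)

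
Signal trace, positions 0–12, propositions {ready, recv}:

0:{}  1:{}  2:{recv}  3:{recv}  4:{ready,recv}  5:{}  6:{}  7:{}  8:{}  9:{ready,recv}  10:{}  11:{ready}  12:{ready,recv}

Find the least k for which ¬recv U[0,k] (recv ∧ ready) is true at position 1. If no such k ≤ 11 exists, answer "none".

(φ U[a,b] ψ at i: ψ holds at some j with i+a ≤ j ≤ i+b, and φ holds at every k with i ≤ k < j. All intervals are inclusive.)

none

Need earliest j ≥ 1 with (recv ∧ ready), and ¬recv at every k in [1,j-1].
  j=1: rhs fails.
  j=2: rhs fails.
  j=3: rhs fails.
  j=4: rhs holds but lhs fails at k=2.
  j=5: rhs fails.
  j=6: rhs fails.
  j=7: rhs fails.
  j=8: rhs fails.
  j=9: rhs holds but lhs fails at k=2.
  j=10: rhs fails.
  j=11: rhs fails.
  j=12: rhs holds but lhs fails at k=2.
No witness within the range → none.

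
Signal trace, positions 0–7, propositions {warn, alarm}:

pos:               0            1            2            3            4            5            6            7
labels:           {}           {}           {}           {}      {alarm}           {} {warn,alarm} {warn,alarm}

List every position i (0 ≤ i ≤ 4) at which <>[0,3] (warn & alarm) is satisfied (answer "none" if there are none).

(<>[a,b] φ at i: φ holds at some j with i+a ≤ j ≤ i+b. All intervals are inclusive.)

3, 4

Evaluate at each i in [0,4]:
  i=0: ✗ (none in [0,3])
  i=1: ✗ (none in [1,4])
  i=2: ✗ (none in [2,5])
  i=3: ✓ (witness j=6)
  i=4: ✓ (witness j=6)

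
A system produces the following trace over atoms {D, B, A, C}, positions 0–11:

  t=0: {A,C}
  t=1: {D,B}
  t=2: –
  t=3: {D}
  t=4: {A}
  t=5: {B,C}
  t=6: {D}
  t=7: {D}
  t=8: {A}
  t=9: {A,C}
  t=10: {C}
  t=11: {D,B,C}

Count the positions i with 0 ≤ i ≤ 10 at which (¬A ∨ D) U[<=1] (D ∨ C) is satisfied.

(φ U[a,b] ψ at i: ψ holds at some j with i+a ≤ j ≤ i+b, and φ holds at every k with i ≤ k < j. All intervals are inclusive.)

Evaluate at each i in [0,10]:
  i=0: ✓ (rhs at j=0)
  i=1: ✓ (rhs at j=1)
  i=2: ✓ (rhs at j=3; lhs holds on [2,2])
  i=3: ✓ (rhs at j=3)
  i=4: ✗ (lhs fails at k=4 before rhs at j=5)
  i=5: ✓ (rhs at j=5)
  i=6: ✓ (rhs at j=6)
  i=7: ✓ (rhs at j=7)
  i=8: ✗ (lhs fails at k=8 before rhs at j=9)
  i=9: ✓ (rhs at j=9)
  i=10: ✓ (rhs at j=10)
Positions where it holds: {0, 1, 2, 3, 5, 6, 7, 9, 10} → 9.

9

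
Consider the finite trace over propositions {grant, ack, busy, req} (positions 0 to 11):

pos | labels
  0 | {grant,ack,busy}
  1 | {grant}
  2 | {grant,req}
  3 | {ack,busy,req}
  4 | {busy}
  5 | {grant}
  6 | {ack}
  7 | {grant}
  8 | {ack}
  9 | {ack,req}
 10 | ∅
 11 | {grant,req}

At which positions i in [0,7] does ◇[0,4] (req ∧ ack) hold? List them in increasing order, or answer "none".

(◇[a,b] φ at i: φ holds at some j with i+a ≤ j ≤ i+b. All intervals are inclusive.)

0, 1, 2, 3, 5, 6, 7

Evaluate at each i in [0,7]:
  i=0: ✓ (witness j=3)
  i=1: ✓ (witness j=3)
  i=2: ✓ (witness j=3)
  i=3: ✓ (witness j=3)
  i=4: ✗ (none in [4,8])
  i=5: ✓ (witness j=9)
  i=6: ✓ (witness j=9)
  i=7: ✓ (witness j=9)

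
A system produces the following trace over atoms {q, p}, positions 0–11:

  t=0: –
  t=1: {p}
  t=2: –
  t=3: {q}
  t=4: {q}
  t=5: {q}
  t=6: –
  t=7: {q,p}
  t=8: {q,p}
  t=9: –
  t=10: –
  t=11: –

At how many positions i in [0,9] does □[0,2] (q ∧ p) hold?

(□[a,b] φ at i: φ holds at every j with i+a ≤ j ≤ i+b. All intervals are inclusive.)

Evaluate at each i in [0,9]:
  i=0: ✗ (fails at j=0)
  i=1: ✗ (fails at j=1)
  i=2: ✗ (fails at j=2)
  i=3: ✗ (fails at j=3)
  i=4: ✗ (fails at j=4)
  i=5: ✗ (fails at j=5)
  i=6: ✗ (fails at j=6)
  i=7: ✗ (fails at j=9)
  i=8: ✗ (fails at j=9)
  i=9: ✗ (fails at j=9)
Positions where it holds: {} → 0.

0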